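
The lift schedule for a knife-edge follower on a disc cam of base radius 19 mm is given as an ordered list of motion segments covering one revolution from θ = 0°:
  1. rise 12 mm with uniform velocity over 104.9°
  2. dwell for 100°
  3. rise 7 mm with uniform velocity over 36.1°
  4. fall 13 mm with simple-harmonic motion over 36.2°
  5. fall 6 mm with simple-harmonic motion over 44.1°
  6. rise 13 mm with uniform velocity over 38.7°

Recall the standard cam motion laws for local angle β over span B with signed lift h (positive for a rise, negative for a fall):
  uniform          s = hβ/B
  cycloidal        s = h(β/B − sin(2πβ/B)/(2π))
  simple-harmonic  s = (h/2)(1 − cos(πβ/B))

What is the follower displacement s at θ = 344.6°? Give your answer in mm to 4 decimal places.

seg 1 [0°–104.9°] uniform, h=12: full span → s += 12 → s = 12.0000
seg 2 [104.9°–204.9°] dwell: s stays 12.0000
seg 3 [204.9°–241°] uniform, h=7: full span → s += 7 → s = 19.0000
seg 4 [241°–277.2°] simple-harmonic, h=-13: full span → s += -13 → s = 6.0000
seg 5 [277.2°–321.3°] simple-harmonic, h=-6: full span → s += -6 → s = 0.0000
seg 6 [321.3°–360°] uniform, h=13: θ=344.6° here. β=23.3, B=38.7. 13·23.3/38.7 = 7.8269 → s = 7.8269

7.8269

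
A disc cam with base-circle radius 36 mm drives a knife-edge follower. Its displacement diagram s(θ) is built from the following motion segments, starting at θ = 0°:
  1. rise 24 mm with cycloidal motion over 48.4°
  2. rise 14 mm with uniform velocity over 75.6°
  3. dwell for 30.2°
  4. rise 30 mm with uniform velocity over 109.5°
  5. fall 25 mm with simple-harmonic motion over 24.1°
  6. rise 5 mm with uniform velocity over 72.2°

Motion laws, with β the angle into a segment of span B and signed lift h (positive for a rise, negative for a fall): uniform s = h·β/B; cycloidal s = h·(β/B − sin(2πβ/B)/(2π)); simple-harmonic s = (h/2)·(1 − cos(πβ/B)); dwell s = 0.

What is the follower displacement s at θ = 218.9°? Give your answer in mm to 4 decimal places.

seg 1 [0°–48.4°] cycloidal, h=24: full span → s += 24 → s = 24.0000
seg 2 [48.4°–124°] uniform, h=14: full span → s += 14 → s = 38.0000
seg 3 [124°–154.2°] dwell: s stays 38.0000
seg 4 [154.2°–263.7°] uniform, h=30: θ=218.9° here. β=64.7, B=109.5. 30·64.7/109.5 = 17.7260 → s = 55.7260

55.7260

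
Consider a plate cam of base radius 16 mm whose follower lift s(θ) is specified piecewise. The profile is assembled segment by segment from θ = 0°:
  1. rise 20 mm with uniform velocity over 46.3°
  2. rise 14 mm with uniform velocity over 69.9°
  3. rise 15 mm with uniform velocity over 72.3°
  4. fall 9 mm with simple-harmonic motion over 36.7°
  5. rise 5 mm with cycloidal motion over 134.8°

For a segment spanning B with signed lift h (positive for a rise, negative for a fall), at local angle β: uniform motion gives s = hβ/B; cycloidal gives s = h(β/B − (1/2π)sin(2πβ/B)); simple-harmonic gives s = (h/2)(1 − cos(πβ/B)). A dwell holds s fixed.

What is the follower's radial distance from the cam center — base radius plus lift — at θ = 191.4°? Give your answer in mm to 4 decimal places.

seg 1 [0°–46.3°] uniform, h=20: full span → s += 20 → s = 20.0000
seg 2 [46.3°–116.2°] uniform, h=14: full span → s += 14 → s = 34.0000
seg 3 [116.2°–188.5°] uniform, h=15: full span → s += 15 → s = 49.0000
seg 4 [188.5°–225.2°] simple-harmonic, h=-9: θ=191.4° here. β=2.9, B=36.7. -9/2·(1 − cos(π·0.0790)) = -0.1379 → s = 48.8621
radial distance = base radius + s = 16 + 48.8621 = 64.8621

64.8621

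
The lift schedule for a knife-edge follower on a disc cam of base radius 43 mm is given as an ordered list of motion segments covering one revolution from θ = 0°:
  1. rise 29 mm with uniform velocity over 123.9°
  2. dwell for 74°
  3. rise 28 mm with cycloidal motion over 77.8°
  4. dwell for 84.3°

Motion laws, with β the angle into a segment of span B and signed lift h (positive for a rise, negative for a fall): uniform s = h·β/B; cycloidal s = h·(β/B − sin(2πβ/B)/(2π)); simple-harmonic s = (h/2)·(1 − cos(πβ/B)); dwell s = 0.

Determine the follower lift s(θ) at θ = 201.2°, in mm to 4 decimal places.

seg 1 [0°–123.9°] uniform, h=29: full span → s += 29 → s = 29.0000
seg 2 [123.9°–197.9°] dwell: s stays 29.0000
seg 3 [197.9°–275.7°] cycloidal, h=28: θ=201.2° here. β=3.3, B=77.8. 28·(0.0424 − sin(2π·0.0424)/(2π)) = 0.0140 → s = 29.0140

29.0140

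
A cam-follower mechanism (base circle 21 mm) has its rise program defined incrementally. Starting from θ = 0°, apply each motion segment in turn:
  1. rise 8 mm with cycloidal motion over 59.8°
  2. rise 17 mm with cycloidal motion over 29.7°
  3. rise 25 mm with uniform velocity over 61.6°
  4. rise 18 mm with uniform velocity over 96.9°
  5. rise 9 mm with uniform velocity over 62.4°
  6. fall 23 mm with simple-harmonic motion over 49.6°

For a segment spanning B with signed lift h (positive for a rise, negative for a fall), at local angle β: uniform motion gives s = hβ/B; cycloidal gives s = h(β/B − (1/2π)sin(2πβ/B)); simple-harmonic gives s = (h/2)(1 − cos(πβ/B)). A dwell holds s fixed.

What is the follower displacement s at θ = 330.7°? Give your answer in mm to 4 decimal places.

seg 1 [0°–59.8°] cycloidal, h=8: full span → s += 8 → s = 8.0000
seg 2 [59.8°–89.5°] cycloidal, h=17: full span → s += 17 → s = 25.0000
seg 3 [89.5°–151.1°] uniform, h=25: full span → s += 25 → s = 50.0000
seg 4 [151.1°–248°] uniform, h=18: full span → s += 18 → s = 68.0000
seg 5 [248°–310.4°] uniform, h=9: full span → s += 9 → s = 77.0000
seg 6 [310.4°–360°] simple-harmonic, h=-23: θ=330.7° here. β=20.3, B=49.6. -23/2·(1 − cos(π·0.4093)) = -8.2664 → s = 68.7336

68.7336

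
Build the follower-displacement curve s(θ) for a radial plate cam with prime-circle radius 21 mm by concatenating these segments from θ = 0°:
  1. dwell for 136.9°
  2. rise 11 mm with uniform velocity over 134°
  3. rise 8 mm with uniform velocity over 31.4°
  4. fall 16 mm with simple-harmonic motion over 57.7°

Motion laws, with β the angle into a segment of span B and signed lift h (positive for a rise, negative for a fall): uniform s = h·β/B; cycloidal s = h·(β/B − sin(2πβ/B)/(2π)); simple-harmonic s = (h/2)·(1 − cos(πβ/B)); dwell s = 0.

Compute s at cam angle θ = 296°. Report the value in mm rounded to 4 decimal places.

seg 1 [0°–136.9°] dwell: s stays 0.0000
seg 2 [136.9°–270.9°] uniform, h=11: full span → s += 11 → s = 11.0000
seg 3 [270.9°–302.3°] uniform, h=8: θ=296° here. β=25.1, B=31.4. 8·25.1/31.4 = 6.3949 → s = 17.3949

17.3949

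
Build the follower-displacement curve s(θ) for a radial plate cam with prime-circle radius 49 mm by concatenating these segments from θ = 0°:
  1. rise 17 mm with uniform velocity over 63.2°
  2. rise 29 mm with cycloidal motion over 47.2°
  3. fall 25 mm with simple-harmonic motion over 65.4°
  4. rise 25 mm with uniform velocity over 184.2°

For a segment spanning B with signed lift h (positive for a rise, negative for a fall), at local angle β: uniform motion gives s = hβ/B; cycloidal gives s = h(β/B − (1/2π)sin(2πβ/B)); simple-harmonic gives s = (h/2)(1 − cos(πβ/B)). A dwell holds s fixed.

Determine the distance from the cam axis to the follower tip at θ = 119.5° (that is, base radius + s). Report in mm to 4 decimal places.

seg 1 [0°–63.2°] uniform, h=17: full span → s += 17 → s = 17.0000
seg 2 [63.2°–110.4°] cycloidal, h=29: full span → s += 29 → s = 46.0000
seg 3 [110.4°–175.8°] simple-harmonic, h=-25: θ=119.5° here. β=9.1, B=65.4. -25/2·(1 − cos(π·0.1391)) = -1.1754 → s = 44.8246
radial distance = base radius + s = 49 + 44.8246 = 93.8246

93.8246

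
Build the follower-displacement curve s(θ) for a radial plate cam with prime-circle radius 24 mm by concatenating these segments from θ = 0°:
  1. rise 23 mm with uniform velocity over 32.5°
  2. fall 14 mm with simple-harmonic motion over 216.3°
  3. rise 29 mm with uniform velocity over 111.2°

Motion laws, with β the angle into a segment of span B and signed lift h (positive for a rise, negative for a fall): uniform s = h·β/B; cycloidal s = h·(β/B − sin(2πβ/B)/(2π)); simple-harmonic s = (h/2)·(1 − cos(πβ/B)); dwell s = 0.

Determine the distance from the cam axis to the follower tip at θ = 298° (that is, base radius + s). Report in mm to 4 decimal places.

seg 1 [0°–32.5°] uniform, h=23: full span → s += 23 → s = 23.0000
seg 2 [32.5°–248.8°] simple-harmonic, h=-14: full span → s += -14 → s = 9.0000
seg 3 [248.8°–360°] uniform, h=29: θ=298° here. β=49.2, B=111.2. 29·49.2/111.2 = 12.8309 → s = 21.8309
radial distance = base radius + s = 24 + 21.8309 = 45.8309

45.8309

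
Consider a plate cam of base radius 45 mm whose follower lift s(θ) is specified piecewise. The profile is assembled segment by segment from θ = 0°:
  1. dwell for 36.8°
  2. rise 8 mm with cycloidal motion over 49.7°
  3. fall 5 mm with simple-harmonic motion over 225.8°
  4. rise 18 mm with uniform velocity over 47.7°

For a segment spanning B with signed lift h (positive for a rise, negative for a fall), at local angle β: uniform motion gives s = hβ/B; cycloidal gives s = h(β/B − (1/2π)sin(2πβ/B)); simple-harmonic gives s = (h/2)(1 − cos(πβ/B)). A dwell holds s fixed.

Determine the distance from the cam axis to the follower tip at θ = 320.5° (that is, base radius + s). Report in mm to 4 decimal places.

seg 1 [0°–36.8°] dwell: s stays 0.0000
seg 2 [36.8°–86.5°] cycloidal, h=8: full span → s += 8 → s = 8.0000
seg 3 [86.5°–312.3°] simple-harmonic, h=-5: full span → s += -5 → s = 3.0000
seg 4 [312.3°–360°] uniform, h=18: θ=320.5° here. β=8.2, B=47.7. 18·8.2/47.7 = 3.0943 → s = 6.0943
radial distance = base radius + s = 45 + 6.0943 = 51.0943

51.0943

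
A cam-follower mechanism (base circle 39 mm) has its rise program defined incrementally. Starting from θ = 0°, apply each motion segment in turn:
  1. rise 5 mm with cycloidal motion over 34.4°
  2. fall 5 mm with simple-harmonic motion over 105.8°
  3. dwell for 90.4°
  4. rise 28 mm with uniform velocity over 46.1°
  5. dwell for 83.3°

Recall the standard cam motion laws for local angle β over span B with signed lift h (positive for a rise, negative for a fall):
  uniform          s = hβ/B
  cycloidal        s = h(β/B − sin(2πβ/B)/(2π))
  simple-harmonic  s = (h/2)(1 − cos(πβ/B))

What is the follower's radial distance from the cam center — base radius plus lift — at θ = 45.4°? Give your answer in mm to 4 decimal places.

seg 1 [0°–34.4°] cycloidal, h=5: full span → s += 5 → s = 5.0000
seg 2 [34.4°–140.2°] simple-harmonic, h=-5: θ=45.4° here. β=11, B=105.8. -5/2·(1 − cos(π·0.1040)) = -0.1322 → s = 4.8678
radial distance = base radius + s = 39 + 4.8678 = 43.8678

43.8678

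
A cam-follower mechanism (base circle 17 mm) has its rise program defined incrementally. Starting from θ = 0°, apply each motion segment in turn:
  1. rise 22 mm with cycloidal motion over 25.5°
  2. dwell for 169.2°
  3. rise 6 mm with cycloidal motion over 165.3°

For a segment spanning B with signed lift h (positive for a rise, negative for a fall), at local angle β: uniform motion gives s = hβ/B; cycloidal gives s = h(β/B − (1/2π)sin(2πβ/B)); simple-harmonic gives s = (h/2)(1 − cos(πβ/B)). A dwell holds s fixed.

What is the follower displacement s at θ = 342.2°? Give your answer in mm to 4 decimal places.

seg 1 [0°–25.5°] cycloidal, h=22: full span → s += 22 → s = 22.0000
seg 2 [25.5°–194.7°] dwell: s stays 22.0000
seg 3 [194.7°–360°] cycloidal, h=6: θ=342.2° here. β=147.5, B=165.3. 6·(0.8923 − sin(2π·0.8923)/(2π)) = 5.9518 → s = 27.9518

27.9518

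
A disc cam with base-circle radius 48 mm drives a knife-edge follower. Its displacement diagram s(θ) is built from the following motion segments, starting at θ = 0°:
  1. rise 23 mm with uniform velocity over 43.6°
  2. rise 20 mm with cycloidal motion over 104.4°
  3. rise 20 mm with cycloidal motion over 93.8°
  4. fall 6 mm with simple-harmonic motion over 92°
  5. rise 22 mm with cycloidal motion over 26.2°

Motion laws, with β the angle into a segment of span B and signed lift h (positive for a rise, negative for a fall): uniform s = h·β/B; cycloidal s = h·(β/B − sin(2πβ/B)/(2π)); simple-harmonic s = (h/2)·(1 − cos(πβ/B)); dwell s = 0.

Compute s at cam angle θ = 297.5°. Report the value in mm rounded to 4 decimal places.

seg 1 [0°–43.6°] uniform, h=23: full span → s += 23 → s = 23.0000
seg 2 [43.6°–148°] cycloidal, h=20: full span → s += 20 → s = 43.0000
seg 3 [148°–241.8°] cycloidal, h=20: full span → s += 20 → s = 63.0000
seg 4 [241.8°–333.8°] simple-harmonic, h=-6: θ=297.5° here. β=55.7, B=92. -6/2·(1 − cos(π·0.6054)) = -3.9756 → s = 59.0244

59.0244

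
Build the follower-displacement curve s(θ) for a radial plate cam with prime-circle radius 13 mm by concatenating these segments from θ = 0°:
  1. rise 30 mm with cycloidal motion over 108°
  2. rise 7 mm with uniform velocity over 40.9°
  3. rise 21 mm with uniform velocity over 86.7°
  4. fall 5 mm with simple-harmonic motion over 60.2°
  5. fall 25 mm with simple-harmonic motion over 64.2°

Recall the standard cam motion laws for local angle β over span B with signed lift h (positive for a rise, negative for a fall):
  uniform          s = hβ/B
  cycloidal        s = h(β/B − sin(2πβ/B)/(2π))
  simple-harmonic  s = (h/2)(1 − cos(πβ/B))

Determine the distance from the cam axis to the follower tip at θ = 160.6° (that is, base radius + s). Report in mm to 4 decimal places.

seg 1 [0°–108°] cycloidal, h=30: full span → s += 30 → s = 30.0000
seg 2 [108°–148.9°] uniform, h=7: full span → s += 7 → s = 37.0000
seg 3 [148.9°–235.6°] uniform, h=21: θ=160.6° here. β=11.7, B=86.7. 21·11.7/86.7 = 2.8339 → s = 39.8339
radial distance = base radius + s = 13 + 39.8339 = 52.8339

52.8339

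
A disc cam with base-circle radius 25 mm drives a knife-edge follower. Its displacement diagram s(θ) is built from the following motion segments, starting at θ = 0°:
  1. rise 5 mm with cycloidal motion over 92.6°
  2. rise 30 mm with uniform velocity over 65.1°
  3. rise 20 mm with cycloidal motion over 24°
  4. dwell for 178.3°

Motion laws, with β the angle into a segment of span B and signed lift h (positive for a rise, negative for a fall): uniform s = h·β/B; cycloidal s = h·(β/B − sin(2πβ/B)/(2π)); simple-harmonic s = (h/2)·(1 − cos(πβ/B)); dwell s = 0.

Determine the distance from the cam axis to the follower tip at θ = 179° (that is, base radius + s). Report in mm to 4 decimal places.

seg 1 [0°–92.6°] cycloidal, h=5: full span → s += 5 → s = 5.0000
seg 2 [92.6°–157.7°] uniform, h=30: full span → s += 30 → s = 35.0000
seg 3 [157.7°–181.7°] cycloidal, h=20: θ=179° here. β=21.3, B=24. 20·(0.8875 − sin(2π·0.8875)/(2π)) = 19.8173 → s = 54.8173
radial distance = base radius + s = 25 + 54.8173 = 79.8173

79.8173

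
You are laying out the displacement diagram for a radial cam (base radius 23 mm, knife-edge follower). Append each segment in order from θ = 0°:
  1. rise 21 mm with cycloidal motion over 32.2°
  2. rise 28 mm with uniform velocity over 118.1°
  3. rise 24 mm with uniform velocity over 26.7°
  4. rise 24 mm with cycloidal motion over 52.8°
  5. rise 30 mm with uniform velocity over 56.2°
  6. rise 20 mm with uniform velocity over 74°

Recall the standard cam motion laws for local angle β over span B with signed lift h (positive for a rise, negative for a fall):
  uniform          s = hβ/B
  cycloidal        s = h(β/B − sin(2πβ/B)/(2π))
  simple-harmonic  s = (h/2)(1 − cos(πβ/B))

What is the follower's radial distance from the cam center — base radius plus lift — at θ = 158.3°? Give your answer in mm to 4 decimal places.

seg 1 [0°–32.2°] cycloidal, h=21: full span → s += 21 → s = 21.0000
seg 2 [32.2°–150.3°] uniform, h=28: full span → s += 28 → s = 49.0000
seg 3 [150.3°–177°] uniform, h=24: θ=158.3° here. β=8, B=26.7. 24·8/26.7 = 7.1910 → s = 56.1910
radial distance = base radius + s = 23 + 56.1910 = 79.1910

79.1910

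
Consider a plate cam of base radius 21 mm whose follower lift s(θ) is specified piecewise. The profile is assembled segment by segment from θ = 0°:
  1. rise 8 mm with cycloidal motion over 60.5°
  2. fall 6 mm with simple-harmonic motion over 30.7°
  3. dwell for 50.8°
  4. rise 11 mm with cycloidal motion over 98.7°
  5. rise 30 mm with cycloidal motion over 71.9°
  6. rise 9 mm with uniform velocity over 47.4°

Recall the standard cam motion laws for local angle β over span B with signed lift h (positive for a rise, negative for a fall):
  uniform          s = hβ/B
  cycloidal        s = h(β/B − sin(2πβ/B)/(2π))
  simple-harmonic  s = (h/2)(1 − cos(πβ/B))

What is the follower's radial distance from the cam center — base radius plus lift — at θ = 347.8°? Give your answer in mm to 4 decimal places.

seg 1 [0°–60.5°] cycloidal, h=8: full span → s += 8 → s = 8.0000
seg 2 [60.5°–91.2°] simple-harmonic, h=-6: full span → s += -6 → s = 2.0000
seg 3 [91.2°–142°] dwell: s stays 2.0000
seg 4 [142°–240.7°] cycloidal, h=11: full span → s += 11 → s = 13.0000
seg 5 [240.7°–312.6°] cycloidal, h=30: full span → s += 30 → s = 43.0000
seg 6 [312.6°–360°] uniform, h=9: θ=347.8° here. β=35.2, B=47.4. 9·35.2/47.4 = 6.6835 → s = 49.6835
radial distance = base radius + s = 21 + 49.6835 = 70.6835

70.6835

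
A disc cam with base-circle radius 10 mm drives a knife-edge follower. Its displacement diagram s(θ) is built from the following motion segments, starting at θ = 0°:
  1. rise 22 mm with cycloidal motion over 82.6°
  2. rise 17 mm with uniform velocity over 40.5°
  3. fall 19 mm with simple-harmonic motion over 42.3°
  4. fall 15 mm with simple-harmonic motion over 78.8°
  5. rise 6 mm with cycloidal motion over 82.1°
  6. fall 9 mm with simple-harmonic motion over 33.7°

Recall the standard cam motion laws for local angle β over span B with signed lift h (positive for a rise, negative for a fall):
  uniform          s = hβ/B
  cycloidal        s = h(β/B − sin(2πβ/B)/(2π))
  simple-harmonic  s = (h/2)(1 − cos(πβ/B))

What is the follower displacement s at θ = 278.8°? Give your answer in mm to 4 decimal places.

seg 1 [0°–82.6°] cycloidal, h=22: full span → s += 22 → s = 22.0000
seg 2 [82.6°–123.1°] uniform, h=17: full span → s += 17 → s = 39.0000
seg 3 [123.1°–165.4°] simple-harmonic, h=-19: full span → s += -19 → s = 20.0000
seg 4 [165.4°–244.2°] simple-harmonic, h=-15: full span → s += -15 → s = 5.0000
seg 5 [244.2°–326.3°] cycloidal, h=6: θ=278.8° here. β=34.6, B=82.1. 6·(0.4214 − sin(2π·0.4214)/(2π)) = 2.0762 → s = 7.0762

7.0762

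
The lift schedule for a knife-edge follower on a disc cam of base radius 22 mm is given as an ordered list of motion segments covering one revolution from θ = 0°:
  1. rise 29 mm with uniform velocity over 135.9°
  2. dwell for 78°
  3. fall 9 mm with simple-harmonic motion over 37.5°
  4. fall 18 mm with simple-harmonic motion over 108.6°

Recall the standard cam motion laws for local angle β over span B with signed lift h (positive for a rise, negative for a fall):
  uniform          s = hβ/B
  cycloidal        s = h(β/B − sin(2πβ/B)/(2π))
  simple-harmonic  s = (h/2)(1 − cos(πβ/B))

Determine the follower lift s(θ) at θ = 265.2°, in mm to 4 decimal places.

seg 1 [0°–135.9°] uniform, h=29: full span → s += 29 → s = 29.0000
seg 2 [135.9°–213.9°] dwell: s stays 29.0000
seg 3 [213.9°–251.4°] simple-harmonic, h=-9: full span → s += -9 → s = 20.0000
seg 4 [251.4°–360°] simple-harmonic, h=-18: θ=265.2° here. β=13.8, B=108.6. -18/2·(1 − cos(π·0.1271)) = -0.7077 → s = 19.2923

19.2923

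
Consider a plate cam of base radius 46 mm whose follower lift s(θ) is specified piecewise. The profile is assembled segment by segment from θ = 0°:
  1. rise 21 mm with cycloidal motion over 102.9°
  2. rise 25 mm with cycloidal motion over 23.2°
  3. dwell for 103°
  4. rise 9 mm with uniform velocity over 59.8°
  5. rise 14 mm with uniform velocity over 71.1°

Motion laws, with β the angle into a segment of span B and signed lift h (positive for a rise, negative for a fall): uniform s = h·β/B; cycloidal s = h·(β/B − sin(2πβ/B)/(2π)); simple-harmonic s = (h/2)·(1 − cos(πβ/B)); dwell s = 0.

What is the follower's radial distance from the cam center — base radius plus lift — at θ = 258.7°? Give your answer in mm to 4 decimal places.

seg 1 [0°–102.9°] cycloidal, h=21: full span → s += 21 → s = 21.0000
seg 2 [102.9°–126.1°] cycloidal, h=25: full span → s += 25 → s = 46.0000
seg 3 [126.1°–229.1°] dwell: s stays 46.0000
seg 4 [229.1°–288.9°] uniform, h=9: θ=258.7° here. β=29.6, B=59.8. 9·29.6/59.8 = 4.4548 → s = 50.4548
radial distance = base radius + s = 46 + 50.4548 = 96.4548

96.4548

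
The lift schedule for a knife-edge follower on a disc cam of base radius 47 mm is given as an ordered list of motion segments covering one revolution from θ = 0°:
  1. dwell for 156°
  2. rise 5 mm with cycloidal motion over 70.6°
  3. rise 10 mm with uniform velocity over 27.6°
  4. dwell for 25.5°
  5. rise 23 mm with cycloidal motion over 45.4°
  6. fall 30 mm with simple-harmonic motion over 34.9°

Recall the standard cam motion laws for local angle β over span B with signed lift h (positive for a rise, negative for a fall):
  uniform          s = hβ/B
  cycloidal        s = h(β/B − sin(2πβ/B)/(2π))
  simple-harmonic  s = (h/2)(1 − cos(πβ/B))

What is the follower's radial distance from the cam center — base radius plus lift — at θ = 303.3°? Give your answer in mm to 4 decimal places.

seg 1 [0°–156°] dwell: s stays 0.0000
seg 2 [156°–226.6°] cycloidal, h=5: full span → s += 5 → s = 5.0000
seg 3 [226.6°–254.2°] uniform, h=10: full span → s += 10 → s = 15.0000
seg 4 [254.2°–279.7°] dwell: s stays 15.0000
seg 5 [279.7°–325.1°] cycloidal, h=23: θ=303.3° here. β=23.6, B=45.4. 23·(0.5198 − sin(2π·0.5198)/(2π)) = 12.4107 → s = 27.4107
radial distance = base radius + s = 47 + 27.4107 = 74.4107

74.4107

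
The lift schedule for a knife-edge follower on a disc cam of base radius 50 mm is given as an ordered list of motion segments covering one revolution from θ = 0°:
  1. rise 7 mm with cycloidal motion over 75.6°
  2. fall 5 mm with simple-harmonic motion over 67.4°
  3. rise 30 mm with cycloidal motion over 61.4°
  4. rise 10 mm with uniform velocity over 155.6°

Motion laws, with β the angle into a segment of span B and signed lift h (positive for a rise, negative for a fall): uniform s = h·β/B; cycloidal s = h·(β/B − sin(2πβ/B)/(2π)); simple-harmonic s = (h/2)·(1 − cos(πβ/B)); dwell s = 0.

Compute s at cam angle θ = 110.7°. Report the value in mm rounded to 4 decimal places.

seg 1 [0°–75.6°] cycloidal, h=7: full span → s += 7 → s = 7.0000
seg 2 [75.6°–143°] simple-harmonic, h=-5: θ=110.7° here. β=35.1, B=67.4. -5/2·(1 − cos(π·0.5208)) = -2.6630 → s = 4.3370

4.3370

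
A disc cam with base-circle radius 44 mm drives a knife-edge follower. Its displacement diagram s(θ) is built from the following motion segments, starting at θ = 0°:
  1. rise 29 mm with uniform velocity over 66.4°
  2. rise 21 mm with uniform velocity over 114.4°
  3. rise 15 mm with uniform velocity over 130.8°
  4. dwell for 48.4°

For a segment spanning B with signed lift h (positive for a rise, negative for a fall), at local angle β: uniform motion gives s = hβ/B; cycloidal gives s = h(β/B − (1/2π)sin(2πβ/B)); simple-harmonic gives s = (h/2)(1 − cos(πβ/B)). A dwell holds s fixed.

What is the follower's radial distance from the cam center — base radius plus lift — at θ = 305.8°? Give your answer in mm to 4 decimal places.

seg 1 [0°–66.4°] uniform, h=29: full span → s += 29 → s = 29.0000
seg 2 [66.4°–180.8°] uniform, h=21: full span → s += 21 → s = 50.0000
seg 3 [180.8°–311.6°] uniform, h=15: θ=305.8° here. β=125, B=130.8. 15·125/130.8 = 14.3349 → s = 64.3349
radial distance = base radius + s = 44 + 64.3349 = 108.3349

108.3349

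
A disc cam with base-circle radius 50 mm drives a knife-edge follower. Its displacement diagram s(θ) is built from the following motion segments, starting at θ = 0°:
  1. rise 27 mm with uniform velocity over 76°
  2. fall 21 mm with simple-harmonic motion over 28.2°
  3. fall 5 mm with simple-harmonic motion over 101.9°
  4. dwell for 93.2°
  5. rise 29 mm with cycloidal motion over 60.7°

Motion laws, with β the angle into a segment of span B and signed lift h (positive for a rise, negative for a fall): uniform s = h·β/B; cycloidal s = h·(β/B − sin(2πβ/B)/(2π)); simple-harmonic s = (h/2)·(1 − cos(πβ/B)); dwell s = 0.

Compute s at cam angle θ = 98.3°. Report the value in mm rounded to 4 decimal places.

seg 1 [0°–76°] uniform, h=27: full span → s += 27 → s = 27.0000
seg 2 [76°–104.2°] simple-harmonic, h=-21: θ=98.3° here. β=22.3, B=28.2. -21/2·(1 − cos(π·0.7908)) = -18.8124 → s = 8.1876

8.1876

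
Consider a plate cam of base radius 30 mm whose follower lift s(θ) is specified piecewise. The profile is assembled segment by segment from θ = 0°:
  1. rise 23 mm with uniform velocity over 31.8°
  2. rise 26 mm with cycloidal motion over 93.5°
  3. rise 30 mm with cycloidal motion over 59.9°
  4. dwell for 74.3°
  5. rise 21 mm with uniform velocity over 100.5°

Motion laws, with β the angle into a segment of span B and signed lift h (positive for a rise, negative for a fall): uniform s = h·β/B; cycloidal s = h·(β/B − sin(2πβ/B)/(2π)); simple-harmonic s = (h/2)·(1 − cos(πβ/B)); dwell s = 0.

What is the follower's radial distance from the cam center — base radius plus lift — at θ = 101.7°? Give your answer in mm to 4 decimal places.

seg 1 [0°–31.8°] uniform, h=23: full span → s += 23 → s = 23.0000
seg 2 [31.8°–125.3°] cycloidal, h=26: θ=101.7° here. β=69.9, B=93.5. 26·(0.7476 − sin(2π·0.7476)/(2π)) = 23.5750 → s = 46.5750
radial distance = base radius + s = 30 + 46.5750 = 76.5750

76.5750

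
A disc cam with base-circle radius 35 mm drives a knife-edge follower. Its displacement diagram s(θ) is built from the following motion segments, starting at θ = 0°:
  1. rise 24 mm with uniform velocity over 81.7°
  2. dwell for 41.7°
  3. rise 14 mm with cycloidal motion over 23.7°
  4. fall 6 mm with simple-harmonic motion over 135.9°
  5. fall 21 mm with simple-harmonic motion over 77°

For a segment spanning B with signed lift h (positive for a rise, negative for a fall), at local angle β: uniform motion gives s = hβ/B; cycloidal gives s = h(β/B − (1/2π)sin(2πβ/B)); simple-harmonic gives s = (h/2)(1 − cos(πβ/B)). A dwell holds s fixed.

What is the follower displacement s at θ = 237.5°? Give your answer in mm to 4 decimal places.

seg 1 [0°–81.7°] uniform, h=24: full span → s += 24 → s = 24.0000
seg 2 [81.7°–123.4°] dwell: s stays 24.0000
seg 3 [123.4°–147.1°] cycloidal, h=14: full span → s += 14 → s = 38.0000
seg 4 [147.1°–283°] simple-harmonic, h=-6: θ=237.5° here. β=90.4, B=135.9. -6/2·(1 − cos(π·0.6652)) = -4.4880 → s = 33.5120

33.5120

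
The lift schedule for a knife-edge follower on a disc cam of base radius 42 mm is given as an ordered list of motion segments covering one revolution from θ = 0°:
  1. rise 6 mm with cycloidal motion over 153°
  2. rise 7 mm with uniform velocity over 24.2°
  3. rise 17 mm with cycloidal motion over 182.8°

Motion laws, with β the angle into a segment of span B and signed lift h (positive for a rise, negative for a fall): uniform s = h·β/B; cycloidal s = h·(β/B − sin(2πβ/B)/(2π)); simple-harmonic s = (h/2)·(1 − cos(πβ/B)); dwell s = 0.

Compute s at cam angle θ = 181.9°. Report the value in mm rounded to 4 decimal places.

seg 1 [0°–153°] cycloidal, h=6: full span → s += 6 → s = 6.0000
seg 2 [153°–177.2°] uniform, h=7: full span → s += 7 → s = 13.0000
seg 3 [177.2°–360°] cycloidal, h=17: θ=181.9° here. β=4.7, B=182.8. 17·(0.0257 − sin(2π·0.0257)/(2π)) = 0.0019 → s = 13.0019

13.0019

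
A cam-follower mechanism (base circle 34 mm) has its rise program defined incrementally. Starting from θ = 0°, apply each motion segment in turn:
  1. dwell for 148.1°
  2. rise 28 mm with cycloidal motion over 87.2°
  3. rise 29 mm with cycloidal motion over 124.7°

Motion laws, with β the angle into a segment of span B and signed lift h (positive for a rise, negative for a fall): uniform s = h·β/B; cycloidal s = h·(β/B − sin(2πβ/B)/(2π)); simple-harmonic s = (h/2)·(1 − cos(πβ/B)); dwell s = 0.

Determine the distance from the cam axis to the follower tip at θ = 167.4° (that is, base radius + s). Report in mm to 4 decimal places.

seg 1 [0°–148.1°] dwell: s stays 0.0000
seg 2 [148.1°–235.3°] cycloidal, h=28: θ=167.4° here. β=19.3, B=87.2. 28·(0.2213 − sin(2π·0.2213)/(2π)) = 1.8130 → s = 1.8130
radial distance = base radius + s = 34 + 1.8130 = 35.8130

35.8130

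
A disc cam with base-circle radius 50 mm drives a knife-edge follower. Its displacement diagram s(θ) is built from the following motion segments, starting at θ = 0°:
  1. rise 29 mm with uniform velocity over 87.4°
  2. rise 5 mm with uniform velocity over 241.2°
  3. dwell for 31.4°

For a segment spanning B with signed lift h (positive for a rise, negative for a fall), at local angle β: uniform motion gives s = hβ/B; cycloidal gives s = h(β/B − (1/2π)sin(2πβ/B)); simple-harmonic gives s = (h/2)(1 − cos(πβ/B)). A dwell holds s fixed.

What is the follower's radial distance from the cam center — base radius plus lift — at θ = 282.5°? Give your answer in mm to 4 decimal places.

seg 1 [0°–87.4°] uniform, h=29: full span → s += 29 → s = 29.0000
seg 2 [87.4°–328.6°] uniform, h=5: θ=282.5° here. β=195.1, B=241.2. 5·195.1/241.2 = 4.0444 → s = 33.0444
radial distance = base radius + s = 50 + 33.0444 = 83.0444

83.0444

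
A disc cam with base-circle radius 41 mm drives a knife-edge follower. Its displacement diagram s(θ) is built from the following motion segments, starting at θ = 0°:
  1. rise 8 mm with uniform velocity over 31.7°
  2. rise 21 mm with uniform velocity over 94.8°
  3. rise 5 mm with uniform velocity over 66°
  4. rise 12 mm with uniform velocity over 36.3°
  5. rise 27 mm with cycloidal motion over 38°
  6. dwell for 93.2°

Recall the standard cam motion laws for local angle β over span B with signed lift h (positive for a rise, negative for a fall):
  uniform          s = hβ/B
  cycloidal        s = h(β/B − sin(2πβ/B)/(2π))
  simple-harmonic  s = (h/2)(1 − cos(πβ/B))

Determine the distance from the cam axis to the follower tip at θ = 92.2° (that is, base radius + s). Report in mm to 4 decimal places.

seg 1 [0°–31.7°] uniform, h=8: full span → s += 8 → s = 8.0000
seg 2 [31.7°–126.5°] uniform, h=21: θ=92.2° here. β=60.5, B=94.8. 21·60.5/94.8 = 13.4019 → s = 21.4019
radial distance = base radius + s = 41 + 21.4019 = 62.4019

62.4019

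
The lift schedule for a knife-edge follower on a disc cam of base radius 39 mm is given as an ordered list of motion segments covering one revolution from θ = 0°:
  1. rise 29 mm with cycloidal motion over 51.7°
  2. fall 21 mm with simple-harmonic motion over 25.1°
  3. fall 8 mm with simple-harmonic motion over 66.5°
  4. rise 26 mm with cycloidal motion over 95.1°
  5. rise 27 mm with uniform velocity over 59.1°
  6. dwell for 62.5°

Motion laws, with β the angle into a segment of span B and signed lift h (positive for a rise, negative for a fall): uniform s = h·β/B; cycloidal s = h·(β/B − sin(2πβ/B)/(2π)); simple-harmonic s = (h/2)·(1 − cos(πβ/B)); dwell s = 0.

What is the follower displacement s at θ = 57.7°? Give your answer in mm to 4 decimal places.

seg 1 [0°–51.7°] cycloidal, h=29: full span → s += 29 → s = 29.0000
seg 2 [51.7°–76.8°] simple-harmonic, h=-21: θ=57.7° here. β=6, B=25.1. -21/2·(1 − cos(π·0.2390)) = -2.8243 → s = 26.1757

26.1757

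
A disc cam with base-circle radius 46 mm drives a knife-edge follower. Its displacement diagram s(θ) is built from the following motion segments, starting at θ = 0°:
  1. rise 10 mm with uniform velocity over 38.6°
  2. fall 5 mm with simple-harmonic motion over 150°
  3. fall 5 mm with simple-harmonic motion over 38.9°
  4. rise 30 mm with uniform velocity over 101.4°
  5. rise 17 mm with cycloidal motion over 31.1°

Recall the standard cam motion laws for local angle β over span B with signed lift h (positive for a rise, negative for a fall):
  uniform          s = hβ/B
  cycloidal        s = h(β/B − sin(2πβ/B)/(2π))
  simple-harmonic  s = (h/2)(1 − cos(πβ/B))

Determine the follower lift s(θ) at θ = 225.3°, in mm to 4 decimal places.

seg 1 [0°–38.6°] uniform, h=10: full span → s += 10 → s = 10.0000
seg 2 [38.6°–188.6°] simple-harmonic, h=-5: full span → s += -5 → s = 5.0000
seg 3 [188.6°–227.5°] simple-harmonic, h=-5: θ=225.3° here. β=36.7, B=38.9. -5/2·(1 − cos(π·0.9434)) = -4.9606 → s = 0.0394

0.0394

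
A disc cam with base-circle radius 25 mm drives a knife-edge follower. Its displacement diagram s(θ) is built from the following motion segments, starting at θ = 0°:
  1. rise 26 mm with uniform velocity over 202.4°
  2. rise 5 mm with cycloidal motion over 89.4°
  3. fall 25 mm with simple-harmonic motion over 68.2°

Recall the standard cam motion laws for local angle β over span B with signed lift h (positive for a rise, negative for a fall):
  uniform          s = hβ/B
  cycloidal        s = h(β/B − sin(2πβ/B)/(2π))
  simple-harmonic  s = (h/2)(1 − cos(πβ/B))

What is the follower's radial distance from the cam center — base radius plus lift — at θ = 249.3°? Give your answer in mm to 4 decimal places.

seg 1 [0°–202.4°] uniform, h=26: full span → s += 26 → s = 26.0000
seg 2 [202.4°–291.8°] cycloidal, h=5: θ=249.3° here. β=46.9, B=89.4. 5·(0.5246 − sin(2π·0.5246)/(2π)) = 2.7456 → s = 28.7456
radial distance = base radius + s = 25 + 28.7456 = 53.7456

53.7456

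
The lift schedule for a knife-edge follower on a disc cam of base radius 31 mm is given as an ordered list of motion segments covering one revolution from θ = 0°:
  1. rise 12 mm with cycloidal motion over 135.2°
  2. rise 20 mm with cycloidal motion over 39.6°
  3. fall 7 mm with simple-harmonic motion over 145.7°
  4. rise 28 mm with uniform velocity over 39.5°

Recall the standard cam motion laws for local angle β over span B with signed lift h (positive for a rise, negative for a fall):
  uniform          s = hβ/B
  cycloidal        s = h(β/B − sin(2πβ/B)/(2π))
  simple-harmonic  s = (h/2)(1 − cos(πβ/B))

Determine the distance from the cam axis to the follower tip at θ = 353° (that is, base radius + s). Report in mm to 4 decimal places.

seg 1 [0°–135.2°] cycloidal, h=12: full span → s += 12 → s = 12.0000
seg 2 [135.2°–174.8°] cycloidal, h=20: full span → s += 20 → s = 32.0000
seg 3 [174.8°–320.5°] simple-harmonic, h=-7: full span → s += -7 → s = 25.0000
seg 4 [320.5°–360°] uniform, h=28: θ=353° here. β=32.5, B=39.5. 28·32.5/39.5 = 23.0380 → s = 48.0380
radial distance = base radius + s = 31 + 48.0380 = 79.0380

79.0380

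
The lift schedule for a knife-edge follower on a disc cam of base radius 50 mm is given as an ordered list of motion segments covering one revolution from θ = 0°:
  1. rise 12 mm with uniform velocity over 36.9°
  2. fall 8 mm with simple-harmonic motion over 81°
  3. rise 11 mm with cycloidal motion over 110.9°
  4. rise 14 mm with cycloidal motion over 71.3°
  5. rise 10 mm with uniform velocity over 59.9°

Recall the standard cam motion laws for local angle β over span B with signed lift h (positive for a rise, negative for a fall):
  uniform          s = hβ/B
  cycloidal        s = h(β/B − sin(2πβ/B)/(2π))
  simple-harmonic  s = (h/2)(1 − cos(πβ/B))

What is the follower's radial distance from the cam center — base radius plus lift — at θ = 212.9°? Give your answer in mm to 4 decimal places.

seg 1 [0°–36.9°] uniform, h=12: full span → s += 12 → s = 12.0000
seg 2 [36.9°–117.9°] simple-harmonic, h=-8: full span → s += -8 → s = 4.0000
seg 3 [117.9°–228.8°] cycloidal, h=11: θ=212.9° here. β=95, B=110.9. 11·(0.8566 − sin(2π·0.8566)/(2π)) = 10.7952 → s = 14.7952
radial distance = base radius + s = 50 + 14.7952 = 64.7952

64.7952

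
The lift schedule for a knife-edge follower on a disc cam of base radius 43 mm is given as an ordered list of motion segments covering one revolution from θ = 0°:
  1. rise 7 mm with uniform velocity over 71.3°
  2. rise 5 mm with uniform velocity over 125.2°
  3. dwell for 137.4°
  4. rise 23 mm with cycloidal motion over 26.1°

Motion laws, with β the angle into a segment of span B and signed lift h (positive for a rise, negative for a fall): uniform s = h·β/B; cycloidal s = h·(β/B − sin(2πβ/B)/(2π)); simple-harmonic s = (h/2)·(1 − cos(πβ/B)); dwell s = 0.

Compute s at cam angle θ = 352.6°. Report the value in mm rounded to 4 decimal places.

seg 1 [0°–71.3°] uniform, h=7: full span → s += 7 → s = 7.0000
seg 2 [71.3°–196.5°] uniform, h=5: full span → s += 5 → s = 12.0000
seg 3 [196.5°–333.9°] dwell: s stays 12.0000
seg 4 [333.9°–360°] cycloidal, h=23: θ=352.6° here. β=18.7, B=26.1. 23·(0.7165 − sin(2π·0.7165)/(2π)) = 20.0586 → s = 32.0586

32.0586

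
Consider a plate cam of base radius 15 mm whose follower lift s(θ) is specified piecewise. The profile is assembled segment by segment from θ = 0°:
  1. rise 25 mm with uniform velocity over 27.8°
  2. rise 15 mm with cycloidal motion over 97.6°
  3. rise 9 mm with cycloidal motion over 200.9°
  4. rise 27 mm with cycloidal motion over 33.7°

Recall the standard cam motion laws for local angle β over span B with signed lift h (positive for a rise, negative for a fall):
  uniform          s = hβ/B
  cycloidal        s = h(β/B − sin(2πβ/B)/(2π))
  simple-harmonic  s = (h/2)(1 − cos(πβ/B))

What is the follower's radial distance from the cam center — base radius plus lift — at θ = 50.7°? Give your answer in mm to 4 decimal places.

seg 1 [0°–27.8°] uniform, h=25: full span → s += 25 → s = 25.0000
seg 2 [27.8°–125.4°] cycloidal, h=15: θ=50.7° here. β=22.9, B=97.6. 15·(0.2346 − sin(2π·0.2346)/(2π)) = 1.1433 → s = 26.1433
radial distance = base radius + s = 15 + 26.1433 = 41.1433

41.1433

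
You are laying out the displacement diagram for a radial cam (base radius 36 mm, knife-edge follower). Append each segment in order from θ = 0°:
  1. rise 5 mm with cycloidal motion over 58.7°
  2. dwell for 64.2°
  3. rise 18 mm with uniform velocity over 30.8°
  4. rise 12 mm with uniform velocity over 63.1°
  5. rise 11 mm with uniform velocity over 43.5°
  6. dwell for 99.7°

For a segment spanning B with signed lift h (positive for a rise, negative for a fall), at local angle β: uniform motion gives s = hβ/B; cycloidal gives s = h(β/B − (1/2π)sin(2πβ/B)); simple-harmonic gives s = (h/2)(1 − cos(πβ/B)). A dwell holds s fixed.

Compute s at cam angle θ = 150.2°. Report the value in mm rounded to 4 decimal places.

seg 1 [0°–58.7°] cycloidal, h=5: full span → s += 5 → s = 5.0000
seg 2 [58.7°–122.9°] dwell: s stays 5.0000
seg 3 [122.9°–153.7°] uniform, h=18: θ=150.2° here. β=27.3, B=30.8. 18·27.3/30.8 = 15.9545 → s = 20.9545

20.9545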